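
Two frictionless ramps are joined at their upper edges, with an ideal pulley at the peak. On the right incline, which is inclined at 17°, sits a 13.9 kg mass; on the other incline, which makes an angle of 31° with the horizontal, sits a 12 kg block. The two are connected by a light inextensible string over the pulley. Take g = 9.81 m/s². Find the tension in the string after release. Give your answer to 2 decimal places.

Resolve each weight along its own incline: the 13.9 kg mass has component 13.9 × 9.81 × sin 17° = 39.868 N down its slope, and the 12 kg mass has 12 × 9.81 × sin 31° = 60.630 N down its slope.
The 12 kg side's 60.630 N exceeds the other side's 39.868 N, so that mass slides down and the 13.9 kg mass slides up. Taking that direction as positive, Newton's second law for the whole system gives 60.630 − 39.868 = (13.9 + 12) a, so a = 20.762 / 25.9 = 0.8016 m/s².
For the 13.9 kg mass (up-slope positive): T − 39.868 = 13.9 × 0.8016, so T = 51.010 N.

51.01 N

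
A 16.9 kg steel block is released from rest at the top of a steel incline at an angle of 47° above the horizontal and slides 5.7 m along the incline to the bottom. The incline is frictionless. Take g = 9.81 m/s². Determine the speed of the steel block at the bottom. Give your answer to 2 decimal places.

9.04 m/s

The weight component along the incline is mg sin 47° = 121.250 N and the normal force is N = mg cos 47° = 113.068 N.
With no friction, a = g sin 47° = 7.1746 m/s².
Starting from rest over a distance of 5.7 m, v² = 2aL = 2 × 7.1746 × 5.7 = 81.7904, so v = 9.0438 m/s.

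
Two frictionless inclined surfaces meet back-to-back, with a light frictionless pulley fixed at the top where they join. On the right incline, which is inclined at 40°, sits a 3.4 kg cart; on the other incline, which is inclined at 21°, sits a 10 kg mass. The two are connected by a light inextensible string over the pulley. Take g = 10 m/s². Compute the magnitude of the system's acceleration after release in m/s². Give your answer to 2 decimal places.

Resolve each weight along its own incline: the 3.4 kg mass has component 3.4 × 10 × sin 40° = 21.855 N down its slope, and the 10 kg mass has 10 × 10 × sin 21° = 35.837 N down its slope.
The 10 kg side's 35.837 N exceeds the other side's 21.855 N, so that mass slides down and the 3.4 kg mass slides up. Taking that direction as positive, Newton's second law for the whole system gives 35.837 − 21.855 = (3.4 + 10) a, so a = 13.982 / 13.4 = 1.0434 m/s².

1.04 m/s²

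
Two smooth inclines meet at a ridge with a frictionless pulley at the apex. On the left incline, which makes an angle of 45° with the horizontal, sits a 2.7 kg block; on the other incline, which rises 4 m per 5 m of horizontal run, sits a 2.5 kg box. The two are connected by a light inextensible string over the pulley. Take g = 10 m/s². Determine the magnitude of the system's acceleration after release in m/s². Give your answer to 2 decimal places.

0.67 m/s²

Resolve each weight along its own incline: the 2.7 kg mass has component 2.7 × 10 × sin 45° = 19.092 N down its slope, and the 2.5 kg mass has 2.5 × 10 × sin 38.66° = 15.617 N down its slope.
The 2.7 kg side's 19.092 N exceeds the other side's 15.617 N, so that mass slides down and the 2.5 kg mass slides up. Taking that direction as positive, Newton's second law for the whole system gives 19.092 − 15.617 = (2.7 + 2.5) a, so a = 3.475 / 5.2 = 0.6683 m/s².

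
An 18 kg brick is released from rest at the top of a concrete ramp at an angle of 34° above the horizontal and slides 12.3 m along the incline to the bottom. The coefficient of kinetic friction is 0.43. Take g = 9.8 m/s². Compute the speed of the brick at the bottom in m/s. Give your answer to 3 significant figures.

The weight component along the incline is mg sin 34° = 98.642 N and the normal force is N = mg cos 34° = 146.242 N.
Friction up the slope is f = μN = 0.43 × 146.242 = 62.884 N, so the net downslope force is 98.642 − 62.884 = 35.758 N and a = 35.758 / 18 = 1.9866 m/s².
Starting from rest over a distance of 12.3 m, v² = 2aL = 2 × 1.9866 × 12.3 = 48.8704, so v = 6.9907 m/s.

6.99 m/s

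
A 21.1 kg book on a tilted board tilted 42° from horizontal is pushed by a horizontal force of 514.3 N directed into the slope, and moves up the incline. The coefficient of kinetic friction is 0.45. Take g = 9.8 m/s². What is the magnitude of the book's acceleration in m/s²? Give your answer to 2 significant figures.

0.94 m/s²

The horizontal push has components F cos 42° = 514.3 × 0.7431 = 382.176 N up the incline and F sin 42° = 514.3 × 0.6691 = 344.118 N pressing into the surface.
The normal force is therefore N = mg cos 42° + F sin 42° = 153.658 + 344.118 = 497.776 N, and kinetic friction down the slope is μN = 0.45 × 497.776 = 223.999 N.
Along the incline: F cos 42° − mg sin 42° − μN = ma, so 382.176 − 138.356 − 223.999 = 21.1 a, giving a = 0.9394 m/s².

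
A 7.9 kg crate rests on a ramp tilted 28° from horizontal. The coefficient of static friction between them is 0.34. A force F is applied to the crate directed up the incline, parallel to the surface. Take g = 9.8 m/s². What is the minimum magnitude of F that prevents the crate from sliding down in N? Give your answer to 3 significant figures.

The normal force is N = mg cos 28° = 68.358 N. With F at its minimum the crate is on the verge of sliding down, so static friction is at its maximum μ_s N = 0.34 × 68.358 = 23.242 N and acts up the slope.
Equilibrium along the incline: F + μ_s N = mg sin 28°, so F = 36.346 − 23.242 = 13.104 N.

13.1 N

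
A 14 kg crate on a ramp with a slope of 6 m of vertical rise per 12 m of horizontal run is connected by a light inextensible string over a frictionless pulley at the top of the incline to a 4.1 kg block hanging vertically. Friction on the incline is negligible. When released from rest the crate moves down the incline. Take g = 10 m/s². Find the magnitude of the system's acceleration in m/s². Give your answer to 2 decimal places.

1.19 m/s²

For the crate on the incline: the weight component along the slope is m₁g sin 26.57° = 14 × 10 × 0.4472 = 62.608 N and the normal force is N = m₁g cos 26.57° = 125.220 N.
Newton's second law for the crate (down-slope positive): 62.608 − T = 14 a. For the hanging block (upward positive): T − 4.1 × 10 = 4.1 a.
Adding the two equations eliminates T: 21.608 = 18.1 a, so a = 1.1938 m/s².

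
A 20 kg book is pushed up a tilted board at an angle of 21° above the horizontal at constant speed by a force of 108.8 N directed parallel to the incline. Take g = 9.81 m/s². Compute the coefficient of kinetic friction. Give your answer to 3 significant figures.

0.210

At constant speed ΣF = 0 along the incline. The applied 108.8 N acts up the slope; the weight component mg sin 21° = 70.312 N and kinetic friction μN both act down the slope.
So 108.8 = 70.312 + μ × 183.168, giving μ = (108.8 − 70.312) / 183.168 = 0.2101.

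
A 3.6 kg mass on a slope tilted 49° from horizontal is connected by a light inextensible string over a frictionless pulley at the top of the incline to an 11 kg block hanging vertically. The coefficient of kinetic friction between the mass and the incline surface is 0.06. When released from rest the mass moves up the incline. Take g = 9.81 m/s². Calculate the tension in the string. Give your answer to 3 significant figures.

47.7 N

For the mass on the incline: the weight component along the slope is m₁g sin 49° = 3.6 × 9.81 × 0.7547 = 26.653 N and the normal force is N = m₁g cos 49° = 23.169 N.
Kinetic friction opposes the mass's motion up the incline: f = μN = 0.06 × 23.169 = 1.390 N acting down the slope.
Newton's second law for the mass (up-slope positive): T − 26.653 − 1.390 = 3.6 a. For the hanging block (downward positive): 11 × 9.81 − T = 11 a.
Adding the two equations eliminates T: 79.867 = 14.6 a, so a = 5.4703 m/s².
Then from the hanging block's equation, T = 11 × (9.81 − 5.4703) = 47.737 N.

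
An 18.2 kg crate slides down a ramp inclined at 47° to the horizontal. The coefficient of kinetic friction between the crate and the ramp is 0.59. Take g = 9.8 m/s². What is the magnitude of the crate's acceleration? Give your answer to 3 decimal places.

Resolving the weight along the incline: the component pulling the crate down the slope is mg sin 47° = 18.2 × 9.8 × 0.7314 = 130.453 N, and the normal force is N = mg cos 47° = 18.2 × 9.8 × 0.6820 = 121.642 N.
Kinetic friction acts up the slope with magnitude f = μN = 0.59 × 121.642 = 71.769 N.
Net force along the incline is 130.453 − 71.769 = 58.684 N, so a = 58.684 / 18.2 = 3.2244 m/s².

3.224 m/s²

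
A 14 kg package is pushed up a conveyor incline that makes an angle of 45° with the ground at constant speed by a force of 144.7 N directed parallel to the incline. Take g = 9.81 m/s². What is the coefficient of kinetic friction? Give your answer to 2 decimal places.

0.49

At constant speed ΣF = 0 along the incline. The applied 144.7 N acts up the slope; the weight component mg sin 45° = 97.114 N and kinetic friction μN both act down the slope.
So 144.7 = 97.114 + μ × 97.114, giving μ = (144.7 − 97.114) / 97.114 = 0.4900.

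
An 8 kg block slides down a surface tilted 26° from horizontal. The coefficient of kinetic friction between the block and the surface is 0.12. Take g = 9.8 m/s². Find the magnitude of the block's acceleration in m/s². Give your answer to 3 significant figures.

3.24 m/s²

Resolving the weight along the incline: the component pulling the block down the slope is mg sin 26° = 8 × 9.8 × 0.4384 = 34.371 N, and the normal force is N = mg cos 26° = 8 × 9.8 × 0.8988 = 70.466 N.
Kinetic friction acts up the slope with magnitude f = μN = 0.12 × 70.466 = 8.456 N.
Net force along the incline is 34.371 − 8.456 = 25.915 N, so a = 25.915 / 8 = 3.2394 m/s².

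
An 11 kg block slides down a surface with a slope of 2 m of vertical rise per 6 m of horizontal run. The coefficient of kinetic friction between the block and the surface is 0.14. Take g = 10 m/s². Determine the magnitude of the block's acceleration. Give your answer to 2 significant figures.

1.8 m/s²

Resolving the weight along the incline: the component pulling the block down the slope is mg sin 18.43° = 11 × 10 × 0.3162 = 34.782 N, and the normal force is N = mg cos 18.43° = 11 × 10 × 0.9487 = 104.357 N.
Kinetic friction acts up the slope with magnitude f = μN = 0.14 × 104.357 = 14.610 N.
Net force along the incline is 34.782 − 14.610 = 20.172 N, so a = 20.172 / 11 = 1.8338 m/s².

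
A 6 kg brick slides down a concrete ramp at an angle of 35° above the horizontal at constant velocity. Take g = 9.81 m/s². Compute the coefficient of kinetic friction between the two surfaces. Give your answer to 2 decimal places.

0.70

At constant velocity the net force along the incline is zero: mg sin 35° = μ mg cos 35°.
So μ = tan 35° = 0.5736 / 0.8192 = 0.7002.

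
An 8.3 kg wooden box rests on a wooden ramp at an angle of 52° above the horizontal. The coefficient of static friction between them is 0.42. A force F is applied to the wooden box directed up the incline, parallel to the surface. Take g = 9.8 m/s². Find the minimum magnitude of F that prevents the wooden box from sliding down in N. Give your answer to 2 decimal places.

The normal force is N = mg cos 52° = 50.078 N. With F at its minimum the wooden box is on the verge of sliding down, so static friction is at its maximum μ_s N = 0.42 × 50.078 = 21.033 N and acts up the slope.
Equilibrium along the incline: F + μ_s N = mg sin 52°, so F = 64.097 − 21.033 = 43.064 N.

43.06 N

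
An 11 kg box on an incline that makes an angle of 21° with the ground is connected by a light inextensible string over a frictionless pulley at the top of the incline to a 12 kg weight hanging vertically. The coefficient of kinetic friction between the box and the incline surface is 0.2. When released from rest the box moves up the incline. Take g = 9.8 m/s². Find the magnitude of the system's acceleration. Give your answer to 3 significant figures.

For the box on the incline: the weight component along the slope is m₁g sin 21° = 11 × 9.8 × 0.3584 = 38.636 N and the normal force is N = m₁g cos 21° = 100.640 N.
Kinetic friction opposes the box's motion up the incline: f = μN = 0.2 × 100.640 = 20.128 N acting down the slope.
Newton's second law for the box (up-slope positive): T − 38.636 − 20.128 = 11 a. For the hanging weight (downward positive): 12 × 9.8 − T = 12 a.
Adding the two equations eliminates T: 58.836 = 23 a, so a = 2.5581 m/s².

2.56 m/s²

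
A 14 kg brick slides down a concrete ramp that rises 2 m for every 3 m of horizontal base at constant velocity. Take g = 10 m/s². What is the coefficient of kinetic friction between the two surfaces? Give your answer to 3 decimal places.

At constant velocity the net force along the incline is zero: mg sin 33.69° = μ mg cos 33.69°.
So μ = tan 33.69° = 0.5547 / 0.8321 = 0.6666.

0.667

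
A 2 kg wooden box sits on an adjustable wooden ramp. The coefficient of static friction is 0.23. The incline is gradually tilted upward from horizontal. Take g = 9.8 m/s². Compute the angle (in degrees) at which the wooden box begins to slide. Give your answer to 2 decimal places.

12.95°

At the threshold of sliding, static friction is at its maximum μ_s N and exactly balances the weight component along the incline: mg sin θ = μ_s mg cos θ.
Hence tan θ = μ_s = 0.23, so θ = arctan(0.23) = 12.9528°.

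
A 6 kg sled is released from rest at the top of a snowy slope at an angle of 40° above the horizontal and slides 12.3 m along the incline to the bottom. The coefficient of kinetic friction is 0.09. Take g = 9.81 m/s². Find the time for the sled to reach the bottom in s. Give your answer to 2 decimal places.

The weight component along the incline is mg sin 40° = 37.834 N and the normal force is N = mg cos 40° = 45.089 N.
Friction up the slope is f = μN = 0.09 × 45.089 = 4.058 N, so the net downslope force is 37.834 − 4.058 = 33.776 N and a = 33.776 / 6 = 5.6293 m/s².
Starting from rest, L = ½at², so t = √(2L/a) = √(2 × 12.3 / 5.6293) = 2.0905 s.

2.09 s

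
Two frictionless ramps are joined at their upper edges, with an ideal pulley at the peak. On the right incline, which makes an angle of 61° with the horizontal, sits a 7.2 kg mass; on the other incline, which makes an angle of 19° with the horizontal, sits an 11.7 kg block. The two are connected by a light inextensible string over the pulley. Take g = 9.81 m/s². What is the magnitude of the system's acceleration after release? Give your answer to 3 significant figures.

1.29 m/s²

Resolve each weight along its own incline: the 7.2 kg mass has component 7.2 × 9.81 × sin 61° = 61.776 N down its slope, and the 11.7 kg mass has 11.7 × 9.81 × sin 19° = 37.368 N down its slope.
The 7.2 kg side's 61.776 N exceeds the other side's 37.368 N, so that mass slides down and the 11.7 kg mass slides up. Taking that direction as positive, Newton's second law for the whole system gives 61.776 − 37.368 = (7.2 + 11.7) a, so a = 24.408 / 18.9 = 1.2914 m/s².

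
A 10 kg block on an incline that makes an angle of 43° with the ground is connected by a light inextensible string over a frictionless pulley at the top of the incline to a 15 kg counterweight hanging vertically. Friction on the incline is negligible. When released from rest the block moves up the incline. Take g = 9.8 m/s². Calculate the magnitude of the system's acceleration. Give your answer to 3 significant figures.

For the block on the incline: the weight component along the slope is m₁g sin 43° = 10 × 9.8 × 0.6820 = 66.836 N and the normal force is N = m₁g cos 43° = 71.673 N.
Newton's second law for the block (up-slope positive): T − 66.836 = 10 a. For the hanging counterweight (downward positive): 15 × 9.8 − T = 15 a.
Adding the two equations eliminates T: 80.164 = 25 a, so a = 3.2066 m/s².

3.21 m/s²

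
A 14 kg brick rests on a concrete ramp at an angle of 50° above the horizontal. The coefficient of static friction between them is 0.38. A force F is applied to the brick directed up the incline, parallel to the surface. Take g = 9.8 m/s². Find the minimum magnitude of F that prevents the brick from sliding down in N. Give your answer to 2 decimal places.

71.59 N

The normal force is N = mg cos 50° = 88.190 N. With F at its minimum the brick is on the verge of sliding down, so static friction is at its maximum μ_s N = 0.38 × 88.190 = 33.512 N and acts up the slope.
Equilibrium along the incline: F + μ_s N = mg sin 50°, so F = 105.101 − 33.512 = 71.589 N.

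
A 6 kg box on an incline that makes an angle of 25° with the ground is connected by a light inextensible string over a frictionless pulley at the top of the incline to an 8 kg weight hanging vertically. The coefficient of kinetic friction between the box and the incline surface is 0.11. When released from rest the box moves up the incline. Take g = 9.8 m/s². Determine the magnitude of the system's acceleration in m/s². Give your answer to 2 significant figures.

3.4 m/s²

For the box on the incline: the weight component along the slope is m₁g sin 25° = 6 × 9.8 × 0.4226 = 24.849 N and the normal force is N = m₁g cos 25° = 53.291 N.
Kinetic friction opposes the box's motion up the incline: f = μN = 0.11 × 53.291 = 5.862 N acting down the slope.
Newton's second law for the box (up-slope positive): T − 24.849 − 5.862 = 6 a. For the hanging weight (downward positive): 8 × 9.8 − T = 8 a.
Adding the two equations eliminates T: 47.689 = 14 a, so a = 3.4064 m/s².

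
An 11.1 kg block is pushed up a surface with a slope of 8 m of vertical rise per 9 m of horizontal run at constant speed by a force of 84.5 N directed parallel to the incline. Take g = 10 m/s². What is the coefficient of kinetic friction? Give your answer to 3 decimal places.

At constant speed ΣF = 0 along the incline. The applied 84.5 N acts up the slope; the weight component mg sin 41.63° = 73.744 N and kinetic friction μN both act down the slope.
So 84.5 = 73.744 + μ × 82.962, giving μ = (84.5 − 73.744) / 82.962 = 0.1296.

0.130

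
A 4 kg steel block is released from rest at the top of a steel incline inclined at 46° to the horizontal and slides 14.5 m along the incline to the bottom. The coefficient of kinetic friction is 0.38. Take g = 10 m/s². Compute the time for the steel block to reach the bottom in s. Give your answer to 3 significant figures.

2.52 s

The weight component along the incline is mg sin 46° = 28.774 N and the normal force is N = mg cos 46° = 27.786 N.
Friction up the slope is f = μN = 0.38 × 27.786 = 10.559 N, so the net downslope force is 28.774 − 10.559 = 18.215 N and a = 18.215 / 4 = 4.5537 m/s².
Starting from rest, L = ½at², so t = √(2L/a) = √(2 × 14.5 / 4.5537) = 2.5236 s.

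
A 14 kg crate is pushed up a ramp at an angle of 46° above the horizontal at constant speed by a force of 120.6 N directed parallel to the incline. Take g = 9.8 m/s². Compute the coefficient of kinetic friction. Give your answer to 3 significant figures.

0.230

At constant speed ΣF = 0 along the incline. The applied 120.6 N acts up the slope; the weight component mg sin 46° = 98.693 N and kinetic friction μN both act down the slope.
So 120.6 = 98.693 + μ × 95.307, giving μ = (120.6 − 98.693) / 95.307 = 0.2299.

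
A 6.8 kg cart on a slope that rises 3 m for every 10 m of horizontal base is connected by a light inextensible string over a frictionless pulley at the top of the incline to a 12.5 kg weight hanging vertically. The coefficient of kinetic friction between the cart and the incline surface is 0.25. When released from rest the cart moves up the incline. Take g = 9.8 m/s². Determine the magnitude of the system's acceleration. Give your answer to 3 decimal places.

For the cart on the incline: the weight component along the slope is m₁g sin 16.70° = 6.8 × 9.8 × 0.2873 = 19.146 N and the normal force is N = m₁g cos 16.70° = 63.830 N.
Kinetic friction opposes the cart's motion up the incline: f = μN = 0.25 × 63.830 = 15.957 N acting down the slope.
Newton's second law for the cart (up-slope positive): T − 19.146 − 15.957 = 6.8 a. For the hanging weight (downward positive): 12.5 × 9.8 − T = 12.5 a.
Adding the two equations eliminates T: 87.397 = 19.3 a, so a = 4.5283 m/s².

4.528 m/s²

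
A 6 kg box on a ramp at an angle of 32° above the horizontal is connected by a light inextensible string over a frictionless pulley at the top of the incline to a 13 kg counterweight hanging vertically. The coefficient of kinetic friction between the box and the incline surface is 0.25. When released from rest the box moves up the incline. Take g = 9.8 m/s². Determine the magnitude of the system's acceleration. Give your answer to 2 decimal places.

For the box on the incline: the weight component along the slope is m₁g sin 32° = 6 × 9.8 × 0.5299 = 31.158 N and the normal force is N = m₁g cos 32° = 49.865 N.
Kinetic friction opposes the box's motion up the incline: f = μN = 0.25 × 49.865 = 12.466 N acting down the slope.
Newton's second law for the box (up-slope positive): T − 31.158 − 12.466 = 6 a. For the hanging counterweight (downward positive): 13 × 9.8 − T = 13 a.
Adding the two equations eliminates T: 83.776 = 19 a, so a = 4.4093 m/s².

4.41 m/s²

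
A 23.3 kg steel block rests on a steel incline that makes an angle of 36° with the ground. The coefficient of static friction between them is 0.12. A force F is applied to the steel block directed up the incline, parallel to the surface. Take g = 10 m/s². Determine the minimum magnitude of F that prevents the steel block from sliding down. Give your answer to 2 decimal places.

The normal force is N = mg cos 36° = 188.501 N. With F at its minimum the steel block is on the verge of sliding down, so static friction is at its maximum μ_s N = 0.12 × 188.501 = 22.620 N and acts up the slope.
Equilibrium along the incline: F + μ_s N = mg sin 36°, so F = 136.954 − 22.620 = 114.334 N.

114.33 N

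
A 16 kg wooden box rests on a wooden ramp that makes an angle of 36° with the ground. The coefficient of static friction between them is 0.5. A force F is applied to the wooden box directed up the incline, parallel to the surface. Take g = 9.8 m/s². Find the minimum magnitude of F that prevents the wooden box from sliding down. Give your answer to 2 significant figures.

29 N

The normal force is N = mg cos 36° = 126.854 N. With F at its minimum the wooden box is on the verge of sliding down, so static friction is at its maximum μ_s N = 0.5 × 126.854 = 63.427 N and acts up the slope.
Equilibrium along the incline: F + μ_s N = mg sin 36°, so F = 92.165 − 63.427 = 28.738 N.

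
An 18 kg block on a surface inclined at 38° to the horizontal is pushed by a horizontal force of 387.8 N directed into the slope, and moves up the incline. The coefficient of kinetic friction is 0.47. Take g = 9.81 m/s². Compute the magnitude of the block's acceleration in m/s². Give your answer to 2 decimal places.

1.07 m/s²

The horizontal push has components F cos 38° = 387.8 × 0.7880 = 305.586 N up the incline and F sin 38° = 387.8 × 0.6157 = 238.768 N pressing into the surface.
The normal force is therefore N = mg cos 38° + F sin 38° = 139.145 + 238.768 = 377.913 N, and kinetic friction down the slope is μN = 0.47 × 377.913 = 177.619 N.
Along the incline: F cos 38° − mg sin 38° − μN = ma, so 305.586 − 108.720 − 177.619 = 18 a, giving a = 1.0693 m/s².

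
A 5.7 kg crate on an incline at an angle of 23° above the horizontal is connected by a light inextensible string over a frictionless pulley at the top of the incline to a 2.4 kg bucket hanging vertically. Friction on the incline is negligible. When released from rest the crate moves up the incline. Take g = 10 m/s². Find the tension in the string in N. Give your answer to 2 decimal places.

23.49 N

For the crate on the incline: the weight component along the slope is m₁g sin 23° = 5.7 × 10 × 0.3907 = 22.270 N and the normal force is N = m₁g cos 23° = 52.469 N.
Newton's second law for the crate (up-slope positive): T − 22.270 = 5.7 a. For the hanging bucket (downward positive): 2.4 × 10 − T = 2.4 a.
Adding the two equations eliminates T: 1.730 = 8.1 a, so a = 0.2136 m/s².
Then from the hanging bucket's equation, T = 2.4 × (10 − 0.2136) = 23.487 N.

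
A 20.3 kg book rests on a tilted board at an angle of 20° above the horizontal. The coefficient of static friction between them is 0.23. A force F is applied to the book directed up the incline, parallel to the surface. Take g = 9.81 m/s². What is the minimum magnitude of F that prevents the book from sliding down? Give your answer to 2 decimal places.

The normal force is N = mg cos 20° = 187.133 N. With F at its minimum the book is on the verge of sliding down, so static friction is at its maximum μ_s N = 0.23 × 187.133 = 43.041 N and acts up the slope.
Equilibrium along the incline: F + μ_s N = mg sin 20°, so F = 68.111 − 43.041 = 25.070 N.

25.07 N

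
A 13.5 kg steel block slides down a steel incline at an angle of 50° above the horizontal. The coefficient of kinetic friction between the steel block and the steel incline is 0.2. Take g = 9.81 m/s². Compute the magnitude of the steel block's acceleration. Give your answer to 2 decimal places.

6.25 m/s²

Resolving the weight along the incline: the component pulling the steel block down the slope is mg sin 50° = 13.5 × 9.81 × 0.7660 = 101.445 N, and the normal force is N = mg cos 50° = 13.5 × 9.81 × 0.6428 = 85.129 N.
Kinetic friction acts up the slope with magnitude f = μN = 0.2 × 85.129 = 17.026 N.
Net force along the incline is 101.445 − 17.026 = 84.419 N, so a = 84.419 / 13.5 = 6.2533 m/s².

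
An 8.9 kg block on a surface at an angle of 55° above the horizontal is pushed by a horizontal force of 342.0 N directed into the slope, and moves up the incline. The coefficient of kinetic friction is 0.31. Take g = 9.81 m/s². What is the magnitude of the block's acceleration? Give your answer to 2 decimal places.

2.50 m/s²

The horizontal push has components F cos 55° = 342.0 × 0.5736 = 196.171 N up the incline and F sin 55° = 342.0 × 0.8192 = 280.166 N pressing into the surface.
The normal force is therefore N = mg cos 55° + F sin 55° = 50.080 + 280.166 = 330.246 N, and kinetic friction down the slope is μN = 0.31 × 330.246 = 102.376 N.
Along the incline: F cos 55° − mg sin 55° − μN = ma, so 196.171 − 71.524 − 102.376 = 8.9 a, giving a = 2.5024 m/s².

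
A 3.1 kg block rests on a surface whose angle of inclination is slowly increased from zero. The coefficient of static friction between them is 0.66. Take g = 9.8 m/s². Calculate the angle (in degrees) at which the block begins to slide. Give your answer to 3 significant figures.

At the threshold of sliding, static friction is at its maximum μ_s N and exactly balances the weight component along the incline: mg sin θ = μ_s mg cos θ.
Hence tan θ = μ_s = 0.66, so θ = arctan(0.66) = 33.4248°.

33.4°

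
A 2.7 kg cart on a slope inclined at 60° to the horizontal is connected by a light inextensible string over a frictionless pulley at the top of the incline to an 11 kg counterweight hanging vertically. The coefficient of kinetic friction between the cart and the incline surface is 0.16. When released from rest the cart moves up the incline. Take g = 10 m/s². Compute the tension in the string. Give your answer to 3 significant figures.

42.2 N

For the cart on the incline: the weight component along the slope is m₁g sin 60° = 2.7 × 10 × 0.8660 = 23.382 N and the normal force is N = m₁g cos 60° = 13.500 N.
Kinetic friction opposes the cart's motion up the incline: f = μN = 0.16 × 13.500 = 2.160 N acting down the slope.
Newton's second law for the cart (up-slope positive): T − 23.382 − 2.160 = 2.7 a. For the hanging counterweight (downward positive): 11 × 10 − T = 11 a.
Adding the two equations eliminates T: 84.458 = 13.7 a, so a = 6.1648 m/s².
Then from the hanging counterweight's equation, T = 11 × (10 − 6.1648) = 42.187 N.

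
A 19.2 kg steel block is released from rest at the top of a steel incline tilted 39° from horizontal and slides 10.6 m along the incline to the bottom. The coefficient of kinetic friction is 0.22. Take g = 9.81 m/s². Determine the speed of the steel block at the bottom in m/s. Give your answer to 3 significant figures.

The weight component along the incline is mg sin 39° = 118.534 N and the normal force is N = mg cos 39° = 146.377 N.
Friction up the slope is f = μN = 0.22 × 146.377 = 32.203 N, so the net downslope force is 118.534 − 32.203 = 86.331 N and a = 86.331 / 19.2 = 4.4964 m/s².
Starting from rest over a distance of 10.6 m, v² = 2aL = 2 × 4.4964 × 10.6 = 95.3237, so v = 9.7634 m/s.

9.76 m/s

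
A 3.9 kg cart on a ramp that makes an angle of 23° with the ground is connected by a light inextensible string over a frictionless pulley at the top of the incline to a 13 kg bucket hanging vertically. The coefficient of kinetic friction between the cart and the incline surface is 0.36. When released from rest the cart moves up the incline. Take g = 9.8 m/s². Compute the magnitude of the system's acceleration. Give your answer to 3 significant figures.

5.91 m/s²

For the cart on the incline: the weight component along the slope is m₁g sin 23° = 3.9 × 9.8 × 0.3907 = 14.933 N and the normal force is N = m₁g cos 23° = 35.182 N.
Kinetic friction opposes the cart's motion up the incline: f = μN = 0.36 × 35.182 = 12.666 N acting down the slope.
Newton's second law for the cart (up-slope positive): T − 14.933 − 12.666 = 3.9 a. For the hanging bucket (downward positive): 13 × 9.8 − T = 13 a.
Adding the two equations eliminates T: 99.801 = 16.9 a, so a = 5.9054 m/s².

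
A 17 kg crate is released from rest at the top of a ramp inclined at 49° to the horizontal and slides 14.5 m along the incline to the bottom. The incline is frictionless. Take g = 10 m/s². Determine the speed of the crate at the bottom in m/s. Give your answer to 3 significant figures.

The weight component along the incline is mg sin 49° = 128.301 N and the normal force is N = mg cos 49° = 111.530 N.
With no friction, a = g sin 49° = 7.5471 m/s².
Starting from rest over a distance of 14.5 m, v² = 2aL = 2 × 7.5471 × 14.5 = 218.8659, so v = 14.7941 m/s.

14.8 m/s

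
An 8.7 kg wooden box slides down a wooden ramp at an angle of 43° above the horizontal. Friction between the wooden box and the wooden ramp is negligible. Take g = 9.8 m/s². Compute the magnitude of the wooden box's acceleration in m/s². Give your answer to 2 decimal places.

Resolving the weight along the incline: the component pulling the wooden box down the slope is mg sin 43° = 8.7 × 9.8 × 0.6820 = 58.147 N, and the normal force is N = mg cos 43° = 8.7 × 9.8 × 0.7314 = 62.359 N.
With no friction the net force along the incline is 58.147 N, so a = g sin 43° = 58.147 / 8.7 = 6.6836 m/s².

6.68 m/s²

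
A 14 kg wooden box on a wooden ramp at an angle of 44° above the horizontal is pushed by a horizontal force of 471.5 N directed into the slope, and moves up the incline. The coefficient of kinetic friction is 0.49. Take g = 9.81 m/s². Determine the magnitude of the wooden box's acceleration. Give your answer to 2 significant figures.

2.5 m/s²

The horizontal push has components F cos 44° = 471.5 × 0.7193 = 339.150 N up the incline and F sin 44° = 471.5 × 0.6947 = 327.551 N pressing into the surface.
The normal force is therefore N = mg cos 44° + F sin 44° = 98.789 + 327.551 = 426.340 N, and kinetic friction down the slope is μN = 0.49 × 426.340 = 208.907 N.
Along the incline: F cos 44° − mg sin 44° − μN = ma, so 339.150 − 95.410 − 208.907 = 14 a, giving a = 2.4881 m/s².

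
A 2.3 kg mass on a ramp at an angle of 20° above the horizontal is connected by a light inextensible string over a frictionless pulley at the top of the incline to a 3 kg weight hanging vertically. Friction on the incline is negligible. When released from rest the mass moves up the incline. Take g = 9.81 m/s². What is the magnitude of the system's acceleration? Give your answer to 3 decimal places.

For the mass on the incline: the weight component along the slope is m₁g sin 20° = 2.3 × 9.81 × 0.3420 = 7.717 N and the normal force is N = m₁g cos 20° = 21.202 N.
Newton's second law for the mass (up-slope positive): T − 7.717 = 2.3 a. For the hanging weight (downward positive): 3 × 9.81 − T = 3 a.
Adding the two equations eliminates T: 21.713 = 5.3 a, so a = 4.0968 m/s².

4.097 m/s²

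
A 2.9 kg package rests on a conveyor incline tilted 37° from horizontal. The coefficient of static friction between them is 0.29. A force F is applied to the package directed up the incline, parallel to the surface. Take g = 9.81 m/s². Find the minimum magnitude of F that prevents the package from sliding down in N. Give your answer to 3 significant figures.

The normal force is N = mg cos 37° = 22.720 N. With F at its minimum the package is on the verge of sliding down, so static friction is at its maximum μ_s N = 0.29 × 22.720 = 6.589 N and acts up the slope.
Equilibrium along the incline: F + μ_s N = mg sin 37°, so F = 17.121 − 6.589 = 10.532 N.

10.5 N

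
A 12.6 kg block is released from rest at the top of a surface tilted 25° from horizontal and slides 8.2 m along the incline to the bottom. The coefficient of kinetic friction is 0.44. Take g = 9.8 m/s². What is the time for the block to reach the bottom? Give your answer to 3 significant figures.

The weight component along the incline is mg sin 25° = 52.185 N and the normal force is N = mg cos 25° = 111.911 N.
Friction up the slope is f = μN = 0.44 × 111.911 = 49.241 N, so the net downslope force is 52.185 − 49.241 = 2.944 N and a = 2.944 / 12.6 = 0.2337 m/s².
Starting from rest, L = ½at², so t = √(2L/a) = √(2 × 8.2 / 0.2337) = 8.3771 s.

8.38 s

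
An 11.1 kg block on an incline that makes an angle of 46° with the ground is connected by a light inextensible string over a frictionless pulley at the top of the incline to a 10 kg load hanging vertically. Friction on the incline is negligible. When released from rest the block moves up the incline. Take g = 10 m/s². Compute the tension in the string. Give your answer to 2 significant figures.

90 N

For the block on the incline: the weight component along the slope is m₁g sin 46° = 11.1 × 10 × 0.7193 = 79.842 N and the normal force is N = m₁g cos 46° = 77.107 N.
Newton's second law for the block (up-slope positive): T − 79.842 = 11.1 a. For the hanging load (downward positive): 10 × 10 − T = 10 a.
Adding the two equations eliminates T: 20.158 = 21.1 a, so a = 0.9554 m/s².
Then from the hanging load's equation, T = 10 × (10 − 0.9554) = 90.446 N.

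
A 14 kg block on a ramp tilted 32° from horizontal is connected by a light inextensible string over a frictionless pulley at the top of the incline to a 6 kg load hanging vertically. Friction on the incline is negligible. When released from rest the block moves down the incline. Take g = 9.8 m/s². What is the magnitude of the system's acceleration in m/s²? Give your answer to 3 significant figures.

0.695 m/s²

For the block on the incline: the weight component along the slope is m₁g sin 32° = 14 × 9.8 × 0.5299 = 72.702 N and the normal force is N = m₁g cos 32° = 116.352 N.
Newton's second law for the block (down-slope positive): 72.702 − T = 14 a. For the hanging load (upward positive): T − 6 × 9.8 = 6 a.
Adding the two equations eliminates T: 13.902 = 20 a, so a = 0.6951 m/s².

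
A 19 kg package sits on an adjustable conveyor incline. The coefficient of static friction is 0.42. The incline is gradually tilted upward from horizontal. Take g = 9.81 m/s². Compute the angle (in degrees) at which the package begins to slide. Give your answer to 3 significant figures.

22.8°

At the threshold of sliding, static friction is at its maximum μ_s N and exactly balances the weight component along the incline: mg sin θ = μ_s mg cos θ.
Hence tan θ = μ_s = 0.42, so θ = arctan(0.42) = 22.7824°.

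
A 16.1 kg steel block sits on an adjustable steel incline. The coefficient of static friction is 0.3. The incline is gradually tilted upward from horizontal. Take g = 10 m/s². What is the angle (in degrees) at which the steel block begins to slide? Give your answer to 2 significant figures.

At the threshold of sliding, static friction is at its maximum μ_s N and exactly balances the weight component along the incline: mg sin θ = μ_s mg cos θ.
Hence tan θ = μ_s = 0.3, so θ = arctan(0.3) = 16.6992°.

17°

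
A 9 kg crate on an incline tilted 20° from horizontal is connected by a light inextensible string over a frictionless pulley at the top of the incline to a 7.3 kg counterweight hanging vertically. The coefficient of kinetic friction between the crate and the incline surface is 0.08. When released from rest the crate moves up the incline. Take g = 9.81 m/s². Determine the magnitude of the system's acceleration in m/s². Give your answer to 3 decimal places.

For the crate on the incline: the weight component along the slope is m₁g sin 20° = 9 × 9.81 × 0.3420 = 30.195 N and the normal force is N = m₁g cos 20° = 82.965 N.
Kinetic friction opposes the crate's motion up the incline: f = μN = 0.08 × 82.965 = 6.637 N acting down the slope.
Newton's second law for the crate (up-slope positive): T − 30.195 − 6.637 = 9 a. For the hanging counterweight (downward positive): 7.3 × 9.81 − T = 7.3 a.
Adding the two equations eliminates T: 34.781 = 16.3 a, so a = 2.1338 m/s².

2.134 m/s²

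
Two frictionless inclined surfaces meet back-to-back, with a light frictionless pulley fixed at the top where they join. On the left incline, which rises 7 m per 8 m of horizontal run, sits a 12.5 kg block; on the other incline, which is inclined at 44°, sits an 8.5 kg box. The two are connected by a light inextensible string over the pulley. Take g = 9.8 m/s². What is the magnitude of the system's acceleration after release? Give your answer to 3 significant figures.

1.09 m/s²

Resolve each weight along its own incline: the 12.5 kg mass has component 12.5 × 9.8 × sin 41.19° = 80.667 N down its slope, and the 8.5 kg mass has 8.5 × 9.8 × sin 44° = 57.865 N down its slope.
The 12.5 kg side's 80.667 N exceeds the other side's 57.865 N, so that mass slides down and the 8.5 kg mass slides up. Taking that direction as positive, Newton's second law for the whole system gives 80.667 − 57.865 = (12.5 + 8.5) a, so a = 22.802 / 21 = 1.0858 m/s².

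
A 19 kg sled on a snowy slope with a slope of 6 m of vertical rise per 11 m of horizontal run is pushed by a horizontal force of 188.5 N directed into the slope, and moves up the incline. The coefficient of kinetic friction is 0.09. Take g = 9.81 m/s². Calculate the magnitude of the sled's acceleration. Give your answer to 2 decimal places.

2.81 m/s²

The horizontal push has components F cos 28.61° = 188.5 × 0.8779 = 165.484 N up the incline and F sin 28.61° = 188.5 × 0.4789 = 90.273 N pressing into the surface.
The normal force is therefore N = mg cos 28.61° + F sin 28.61° = 163.632 + 90.273 = 253.905 N, and kinetic friction down the slope is μN = 0.09 × 253.905 = 22.851 N.
Along the incline: F cos 28.61° − mg sin 28.61° − μN = ma, so 165.484 − 89.262 − 22.851 = 19 a, giving a = 2.8090 m/s².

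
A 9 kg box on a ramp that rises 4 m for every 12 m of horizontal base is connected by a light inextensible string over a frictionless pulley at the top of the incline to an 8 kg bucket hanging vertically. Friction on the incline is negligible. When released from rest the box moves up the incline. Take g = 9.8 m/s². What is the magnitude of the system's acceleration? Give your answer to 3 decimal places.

2.971 m/s²

For the box on the incline: the weight component along the slope is m₁g sin 18.43° = 9 × 9.8 × 0.3162 = 27.889 N and the normal force is N = m₁g cos 18.43° = 83.674 N.
Newton's second law for the box (up-slope positive): T − 27.889 = 9 a. For the hanging bucket (downward positive): 8 × 9.8 − T = 8 a.
Adding the two equations eliminates T: 50.511 = 17 a, so a = 2.9712 m/s².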